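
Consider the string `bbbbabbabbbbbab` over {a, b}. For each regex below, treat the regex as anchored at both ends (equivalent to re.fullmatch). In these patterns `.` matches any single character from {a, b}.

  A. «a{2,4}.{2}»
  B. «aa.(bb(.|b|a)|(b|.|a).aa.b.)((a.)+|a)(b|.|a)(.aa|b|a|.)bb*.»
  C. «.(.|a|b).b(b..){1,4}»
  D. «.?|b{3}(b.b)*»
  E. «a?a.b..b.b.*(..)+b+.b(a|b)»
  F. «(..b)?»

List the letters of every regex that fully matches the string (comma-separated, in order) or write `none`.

D

A → no match — must start with `a`
B → no match — must start with `aa`
C → no match
D → match
E → no match
F → no match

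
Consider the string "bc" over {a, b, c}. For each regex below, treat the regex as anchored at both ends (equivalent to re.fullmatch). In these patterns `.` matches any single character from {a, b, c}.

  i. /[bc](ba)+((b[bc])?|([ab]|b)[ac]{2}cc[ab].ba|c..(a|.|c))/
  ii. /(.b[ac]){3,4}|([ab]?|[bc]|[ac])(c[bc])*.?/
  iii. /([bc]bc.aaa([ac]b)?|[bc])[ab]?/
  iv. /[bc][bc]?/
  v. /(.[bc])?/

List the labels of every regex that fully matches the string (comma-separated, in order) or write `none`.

i → no match
ii → match
iii → no match
iv → match
v → match

ii, iv, v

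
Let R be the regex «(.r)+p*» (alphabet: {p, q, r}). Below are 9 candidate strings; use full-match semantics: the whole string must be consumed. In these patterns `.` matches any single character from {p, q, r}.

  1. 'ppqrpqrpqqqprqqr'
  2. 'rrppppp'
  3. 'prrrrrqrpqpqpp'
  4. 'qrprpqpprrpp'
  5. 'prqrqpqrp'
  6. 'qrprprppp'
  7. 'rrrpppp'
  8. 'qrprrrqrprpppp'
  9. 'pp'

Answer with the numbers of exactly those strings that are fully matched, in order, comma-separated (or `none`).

1 → no match
2 → match
3 → no match
4 → no match
5 → no match
6 → match
7 → no match
8 → match
9 → no match

2, 6, 8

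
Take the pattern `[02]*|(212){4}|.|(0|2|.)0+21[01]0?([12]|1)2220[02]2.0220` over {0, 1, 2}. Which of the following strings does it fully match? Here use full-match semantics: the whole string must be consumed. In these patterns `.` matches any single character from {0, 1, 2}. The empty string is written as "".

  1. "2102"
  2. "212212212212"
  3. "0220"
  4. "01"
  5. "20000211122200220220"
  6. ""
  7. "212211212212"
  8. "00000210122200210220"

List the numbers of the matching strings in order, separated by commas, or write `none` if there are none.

2, 3, 5, 6, 8

1 → no match
2 → match
3 → match
4 → no match
5 → match
6 → match
7 → no match
8 → match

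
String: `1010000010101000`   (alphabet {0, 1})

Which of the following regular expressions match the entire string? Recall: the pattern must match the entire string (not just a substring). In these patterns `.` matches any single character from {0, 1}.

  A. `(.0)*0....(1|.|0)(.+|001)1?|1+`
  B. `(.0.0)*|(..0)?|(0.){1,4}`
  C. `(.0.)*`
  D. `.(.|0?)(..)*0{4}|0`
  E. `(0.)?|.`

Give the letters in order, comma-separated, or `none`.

A → match
B → match
C → no match
D → no match
E → no match

A, B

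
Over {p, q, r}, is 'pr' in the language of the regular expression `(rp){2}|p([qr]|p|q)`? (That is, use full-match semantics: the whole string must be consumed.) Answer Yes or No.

Yes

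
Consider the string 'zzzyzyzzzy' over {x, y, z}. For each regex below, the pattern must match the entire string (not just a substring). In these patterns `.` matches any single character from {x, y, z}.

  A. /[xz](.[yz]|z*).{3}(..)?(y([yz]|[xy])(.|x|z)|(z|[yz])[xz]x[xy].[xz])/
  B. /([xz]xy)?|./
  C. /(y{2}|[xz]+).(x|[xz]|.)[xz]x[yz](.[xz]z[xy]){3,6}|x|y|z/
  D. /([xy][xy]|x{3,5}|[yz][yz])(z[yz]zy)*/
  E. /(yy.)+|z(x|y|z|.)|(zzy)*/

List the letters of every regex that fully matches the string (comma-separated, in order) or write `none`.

A → no match
B → no match
C → no match
D → match
E → no match

D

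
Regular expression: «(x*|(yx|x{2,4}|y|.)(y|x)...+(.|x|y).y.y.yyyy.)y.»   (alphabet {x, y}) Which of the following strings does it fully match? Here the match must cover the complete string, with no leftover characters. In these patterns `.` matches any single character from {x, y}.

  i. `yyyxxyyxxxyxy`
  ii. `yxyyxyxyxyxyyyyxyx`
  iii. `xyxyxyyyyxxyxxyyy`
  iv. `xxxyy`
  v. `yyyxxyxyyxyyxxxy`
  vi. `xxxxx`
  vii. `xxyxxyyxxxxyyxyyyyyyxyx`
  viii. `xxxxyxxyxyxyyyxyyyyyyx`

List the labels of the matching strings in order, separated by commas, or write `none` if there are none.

i → no match
ii → match
iii → no match
iv. `xxxyy` → match
v → no match
vi. `xxxxx` → no match
vii → match
viii → match

ii, iv, vii, viii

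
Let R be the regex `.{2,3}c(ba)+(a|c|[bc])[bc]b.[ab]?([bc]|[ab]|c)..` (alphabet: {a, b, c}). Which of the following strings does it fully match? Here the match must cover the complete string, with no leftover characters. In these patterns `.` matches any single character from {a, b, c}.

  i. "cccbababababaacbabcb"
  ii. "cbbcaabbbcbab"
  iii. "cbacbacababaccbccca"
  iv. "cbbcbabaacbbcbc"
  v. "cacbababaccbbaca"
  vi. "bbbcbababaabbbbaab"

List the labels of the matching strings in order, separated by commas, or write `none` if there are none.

i, iv, v, vi

i → match
ii → no match
iii → no match
iv → match
v → match
vi → match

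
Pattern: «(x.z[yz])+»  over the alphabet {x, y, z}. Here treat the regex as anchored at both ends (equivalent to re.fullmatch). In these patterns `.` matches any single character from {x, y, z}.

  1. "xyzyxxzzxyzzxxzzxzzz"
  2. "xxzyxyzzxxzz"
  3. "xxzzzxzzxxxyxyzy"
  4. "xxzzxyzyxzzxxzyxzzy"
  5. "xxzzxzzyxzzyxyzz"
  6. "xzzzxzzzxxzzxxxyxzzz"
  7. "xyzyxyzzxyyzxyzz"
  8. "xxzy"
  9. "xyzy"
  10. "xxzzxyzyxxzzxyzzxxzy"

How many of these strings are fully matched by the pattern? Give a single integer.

6

1 → match
2 → match
3 → no match
4 → no match
5 → match
6 → no match
7 → no match
8 → match
9 → match
10 → match
Total matched: 6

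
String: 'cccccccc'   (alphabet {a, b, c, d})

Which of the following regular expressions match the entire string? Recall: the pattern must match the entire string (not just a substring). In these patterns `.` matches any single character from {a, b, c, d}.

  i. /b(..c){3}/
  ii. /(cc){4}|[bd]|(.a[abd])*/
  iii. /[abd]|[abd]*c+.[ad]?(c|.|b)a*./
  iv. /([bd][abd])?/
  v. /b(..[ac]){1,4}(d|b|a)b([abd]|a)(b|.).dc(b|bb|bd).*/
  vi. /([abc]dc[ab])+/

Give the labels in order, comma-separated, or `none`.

ii, iii

i → no match — must start with 'b'
ii → match
iii → match
iv → no match
v → no match — must start with 'b'
vi → no match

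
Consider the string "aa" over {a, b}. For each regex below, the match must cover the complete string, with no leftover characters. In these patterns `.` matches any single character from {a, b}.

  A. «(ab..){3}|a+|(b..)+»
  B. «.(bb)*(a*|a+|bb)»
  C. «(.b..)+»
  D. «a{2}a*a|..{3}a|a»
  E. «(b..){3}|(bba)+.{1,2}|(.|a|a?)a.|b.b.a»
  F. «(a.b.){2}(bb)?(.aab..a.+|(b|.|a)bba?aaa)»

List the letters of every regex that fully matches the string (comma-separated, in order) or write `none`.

A → match
B → match
C → no match
D → no match
E → match
F → no match

A, B, E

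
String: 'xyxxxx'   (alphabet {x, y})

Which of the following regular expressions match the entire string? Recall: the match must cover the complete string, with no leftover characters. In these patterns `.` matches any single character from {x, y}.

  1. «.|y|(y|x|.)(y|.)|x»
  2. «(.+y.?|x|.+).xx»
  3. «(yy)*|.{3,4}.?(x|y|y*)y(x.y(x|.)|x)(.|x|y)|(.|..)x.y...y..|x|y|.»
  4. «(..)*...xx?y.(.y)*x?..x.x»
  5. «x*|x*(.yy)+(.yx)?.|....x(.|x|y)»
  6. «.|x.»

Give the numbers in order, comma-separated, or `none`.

2, 5

1 → no match
2 → match
3 → no match
4 → no match
5 → match
6 → no match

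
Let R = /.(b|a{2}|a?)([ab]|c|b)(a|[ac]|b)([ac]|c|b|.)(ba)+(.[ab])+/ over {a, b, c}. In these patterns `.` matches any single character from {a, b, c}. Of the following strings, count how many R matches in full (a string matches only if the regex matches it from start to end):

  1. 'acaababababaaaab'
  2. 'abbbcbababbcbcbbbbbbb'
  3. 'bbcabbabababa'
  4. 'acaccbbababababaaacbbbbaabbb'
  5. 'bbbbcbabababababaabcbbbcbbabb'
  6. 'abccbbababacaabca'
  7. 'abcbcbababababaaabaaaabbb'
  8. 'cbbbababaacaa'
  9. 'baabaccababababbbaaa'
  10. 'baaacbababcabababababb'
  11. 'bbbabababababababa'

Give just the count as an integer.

1 → match
2 → match
3 → match
4 → no match
5 → match
6 → match
7 → match
8 → no match
9 → no match
10 → no match
11 → match
Total matched: 7

7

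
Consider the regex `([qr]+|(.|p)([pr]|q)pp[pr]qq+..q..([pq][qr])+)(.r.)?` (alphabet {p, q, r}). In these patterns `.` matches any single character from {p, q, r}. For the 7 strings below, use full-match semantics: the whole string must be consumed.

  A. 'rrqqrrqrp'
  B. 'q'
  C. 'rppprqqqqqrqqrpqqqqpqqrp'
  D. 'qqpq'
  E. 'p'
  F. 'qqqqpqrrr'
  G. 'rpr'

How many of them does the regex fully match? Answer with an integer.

3

A → match
B → match
C → match
D → no match
E → no match
F → no match
G → no match
Total matched: 3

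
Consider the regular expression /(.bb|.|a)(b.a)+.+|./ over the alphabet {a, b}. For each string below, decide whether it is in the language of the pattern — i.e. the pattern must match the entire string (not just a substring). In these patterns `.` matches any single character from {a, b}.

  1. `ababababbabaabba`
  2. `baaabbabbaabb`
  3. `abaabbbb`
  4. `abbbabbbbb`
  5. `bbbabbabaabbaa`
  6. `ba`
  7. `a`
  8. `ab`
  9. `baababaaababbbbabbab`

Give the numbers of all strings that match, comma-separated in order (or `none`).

1 → no match
2 → no match
3 → match
4 → no match
5 → match
6 → no match
7 → match
8 → no match
9 → no match

3, 5, 7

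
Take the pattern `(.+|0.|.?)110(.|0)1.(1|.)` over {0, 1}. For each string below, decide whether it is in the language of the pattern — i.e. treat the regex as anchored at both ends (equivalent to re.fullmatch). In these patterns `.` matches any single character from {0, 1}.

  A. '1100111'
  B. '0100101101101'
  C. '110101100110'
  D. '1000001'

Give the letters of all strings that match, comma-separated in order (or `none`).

A, B, C

A → match
B → match
C → match
D → no match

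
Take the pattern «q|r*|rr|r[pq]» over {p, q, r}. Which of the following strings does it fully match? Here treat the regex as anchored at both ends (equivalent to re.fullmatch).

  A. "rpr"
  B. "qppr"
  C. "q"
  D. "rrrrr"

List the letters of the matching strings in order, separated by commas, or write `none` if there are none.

A → no match
B → no match
C → match
D → match

C, D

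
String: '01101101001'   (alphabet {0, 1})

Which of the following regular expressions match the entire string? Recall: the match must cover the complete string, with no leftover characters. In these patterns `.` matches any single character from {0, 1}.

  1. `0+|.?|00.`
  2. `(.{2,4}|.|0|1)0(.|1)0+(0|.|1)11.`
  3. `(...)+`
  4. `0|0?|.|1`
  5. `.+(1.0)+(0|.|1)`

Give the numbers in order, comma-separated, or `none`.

1 → no match
2 → no match
3 → no match
4 → no match
5 → match

5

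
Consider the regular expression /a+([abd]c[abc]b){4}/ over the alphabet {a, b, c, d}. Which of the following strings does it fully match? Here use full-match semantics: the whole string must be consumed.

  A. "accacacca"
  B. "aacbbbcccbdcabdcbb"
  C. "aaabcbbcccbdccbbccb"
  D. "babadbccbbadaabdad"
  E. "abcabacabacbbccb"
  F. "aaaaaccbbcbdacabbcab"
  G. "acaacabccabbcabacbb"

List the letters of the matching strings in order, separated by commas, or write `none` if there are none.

A → no match — must end with "b"
B → no match
C → no match
D → no match — must start with "a"
E → no match
F → no match
G → no match

none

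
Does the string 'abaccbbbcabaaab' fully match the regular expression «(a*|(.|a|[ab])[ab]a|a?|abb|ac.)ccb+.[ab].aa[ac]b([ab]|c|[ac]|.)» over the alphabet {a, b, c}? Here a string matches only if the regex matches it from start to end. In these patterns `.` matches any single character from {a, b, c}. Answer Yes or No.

No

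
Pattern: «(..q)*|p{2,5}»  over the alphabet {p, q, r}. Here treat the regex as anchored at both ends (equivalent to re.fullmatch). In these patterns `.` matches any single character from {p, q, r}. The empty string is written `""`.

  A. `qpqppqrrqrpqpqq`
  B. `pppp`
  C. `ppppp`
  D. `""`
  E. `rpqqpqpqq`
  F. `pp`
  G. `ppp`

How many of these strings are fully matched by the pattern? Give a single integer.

7

A → match
B. `pppp` → match
C. `ppppp` → match
D. `""` → match
E. `rpqqpqpqq` → match
F. `pp` → match
G. `ppp` → match
Total matched: 7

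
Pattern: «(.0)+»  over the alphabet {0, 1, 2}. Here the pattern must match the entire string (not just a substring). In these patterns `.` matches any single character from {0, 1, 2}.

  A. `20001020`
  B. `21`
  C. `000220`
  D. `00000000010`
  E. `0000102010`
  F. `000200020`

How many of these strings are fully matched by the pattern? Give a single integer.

2

A. `20001020` → match
B. `21` → no match — must end with `0`
C. `000220` → no match
D. `00000000010` → no match
E. `0000102010` → match
F. `000200020` → no match
Total matched: 2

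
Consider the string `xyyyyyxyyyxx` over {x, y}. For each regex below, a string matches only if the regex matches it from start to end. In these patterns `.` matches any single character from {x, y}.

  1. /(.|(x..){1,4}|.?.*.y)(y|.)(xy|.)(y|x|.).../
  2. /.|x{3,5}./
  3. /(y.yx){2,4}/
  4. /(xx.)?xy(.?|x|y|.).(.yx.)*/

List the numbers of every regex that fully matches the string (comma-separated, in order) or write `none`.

1, 4

1 → match
2 → no match
3 → no match — must start with `y`
4 → match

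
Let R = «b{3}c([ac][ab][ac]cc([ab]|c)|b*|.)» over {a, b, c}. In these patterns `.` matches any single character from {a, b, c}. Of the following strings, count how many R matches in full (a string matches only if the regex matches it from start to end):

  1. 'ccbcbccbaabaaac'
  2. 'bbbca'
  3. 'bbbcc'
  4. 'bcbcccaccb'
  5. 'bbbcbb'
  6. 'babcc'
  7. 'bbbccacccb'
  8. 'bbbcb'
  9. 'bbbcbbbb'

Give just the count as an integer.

1 → no match — must start with 'b'
2 → match
3 → match
4 → no match
5 → match
6 → no match
7 → match
8 → match
9 → match
Total matched: 6

6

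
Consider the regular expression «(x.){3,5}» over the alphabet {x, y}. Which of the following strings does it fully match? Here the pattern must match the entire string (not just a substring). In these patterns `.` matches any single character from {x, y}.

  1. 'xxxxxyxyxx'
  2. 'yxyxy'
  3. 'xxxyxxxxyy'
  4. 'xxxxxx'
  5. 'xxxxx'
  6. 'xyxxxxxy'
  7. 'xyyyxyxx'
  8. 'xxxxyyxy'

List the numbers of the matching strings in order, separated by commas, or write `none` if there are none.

1. 'xxxxxyxyxx' → match
2. 'yxyxy' → no match — must start with 'x'
3. 'xxxyxxxxyy' → no match
4. 'xxxxxx' → match
5. 'xxxxx' → no match
6. 'xyxxxxxy' → match
7. 'xyyyxyxx' → no match
8. 'xxxxyyxy' → no match

1, 4, 6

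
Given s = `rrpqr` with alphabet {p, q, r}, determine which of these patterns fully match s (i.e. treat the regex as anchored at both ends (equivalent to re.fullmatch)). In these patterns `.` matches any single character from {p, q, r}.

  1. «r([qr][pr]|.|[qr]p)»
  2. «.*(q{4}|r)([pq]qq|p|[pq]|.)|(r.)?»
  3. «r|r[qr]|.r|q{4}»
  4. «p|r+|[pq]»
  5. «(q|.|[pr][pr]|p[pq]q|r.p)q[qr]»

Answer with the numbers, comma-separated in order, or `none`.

5

1 → no match
2 → no match
3 → no match
4 → no match
5 → match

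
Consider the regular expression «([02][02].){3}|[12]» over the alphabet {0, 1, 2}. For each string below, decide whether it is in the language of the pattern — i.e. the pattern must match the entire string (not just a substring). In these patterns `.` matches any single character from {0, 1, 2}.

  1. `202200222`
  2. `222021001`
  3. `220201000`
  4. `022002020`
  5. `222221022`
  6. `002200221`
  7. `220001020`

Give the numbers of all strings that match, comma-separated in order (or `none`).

1, 2, 3, 4, 5, 6, 7

1 → match
2 → match
3 → match
4 → match
5 → match
6 → match
7 → match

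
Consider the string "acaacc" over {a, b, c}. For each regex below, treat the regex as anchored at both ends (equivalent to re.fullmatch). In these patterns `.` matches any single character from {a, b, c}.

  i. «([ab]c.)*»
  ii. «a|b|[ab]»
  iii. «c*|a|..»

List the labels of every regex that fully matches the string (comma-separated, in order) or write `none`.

i → match
ii → no match
iii → no match

i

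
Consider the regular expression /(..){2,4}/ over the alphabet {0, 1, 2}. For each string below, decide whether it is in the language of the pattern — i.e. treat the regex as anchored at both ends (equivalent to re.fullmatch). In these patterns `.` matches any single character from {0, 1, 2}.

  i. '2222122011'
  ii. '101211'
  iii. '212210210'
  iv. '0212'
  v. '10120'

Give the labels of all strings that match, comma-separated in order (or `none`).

i → no match
ii → match
iii → no match
iv → match
v → no match

ii, iv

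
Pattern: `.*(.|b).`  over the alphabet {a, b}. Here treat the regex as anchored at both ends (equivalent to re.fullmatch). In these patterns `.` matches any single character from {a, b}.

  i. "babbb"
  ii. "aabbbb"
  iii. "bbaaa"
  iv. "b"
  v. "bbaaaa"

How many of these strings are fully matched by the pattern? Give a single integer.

i → match
ii → match
iii → match
iv → no match
v → match
Total matched: 4

4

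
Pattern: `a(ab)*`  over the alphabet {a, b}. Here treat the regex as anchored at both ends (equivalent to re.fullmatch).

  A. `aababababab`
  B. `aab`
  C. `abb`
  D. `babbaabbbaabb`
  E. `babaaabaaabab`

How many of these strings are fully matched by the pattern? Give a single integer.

A. `aababababab` → match
B. `aab` → match
C. `abb` → no match
D → no match — must start with `a`
E → no match — must start with `a`
Total matched: 2

2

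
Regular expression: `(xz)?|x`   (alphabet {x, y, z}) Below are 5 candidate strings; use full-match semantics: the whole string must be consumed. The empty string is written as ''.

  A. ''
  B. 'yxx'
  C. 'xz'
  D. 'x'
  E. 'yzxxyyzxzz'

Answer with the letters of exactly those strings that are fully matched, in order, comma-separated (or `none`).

A → match
B → no match
C → match
D → match
E → no match

A, C, D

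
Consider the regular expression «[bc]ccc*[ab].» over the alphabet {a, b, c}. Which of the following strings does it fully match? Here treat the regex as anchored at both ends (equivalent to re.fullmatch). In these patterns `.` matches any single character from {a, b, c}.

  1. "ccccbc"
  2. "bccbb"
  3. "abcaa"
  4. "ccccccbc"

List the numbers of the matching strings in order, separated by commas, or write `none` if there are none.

1 → match
2 → match
3 → no match
4 → match

1, 2, 4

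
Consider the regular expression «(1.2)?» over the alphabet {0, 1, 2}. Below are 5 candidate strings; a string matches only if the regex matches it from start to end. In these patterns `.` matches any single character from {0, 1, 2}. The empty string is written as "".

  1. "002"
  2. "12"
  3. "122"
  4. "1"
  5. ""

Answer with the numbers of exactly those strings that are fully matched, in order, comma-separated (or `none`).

1 → no match
2 → no match
3 → match
4 → no match
5 → match

3, 5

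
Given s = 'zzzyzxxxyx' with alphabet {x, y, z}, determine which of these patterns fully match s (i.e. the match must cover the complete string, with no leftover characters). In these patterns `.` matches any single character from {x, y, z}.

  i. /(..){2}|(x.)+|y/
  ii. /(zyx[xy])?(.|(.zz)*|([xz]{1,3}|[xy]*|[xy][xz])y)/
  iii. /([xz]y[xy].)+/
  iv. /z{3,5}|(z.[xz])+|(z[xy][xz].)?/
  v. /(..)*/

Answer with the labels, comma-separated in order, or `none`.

i → no match
ii → no match
iii → no match
iv → no match
v → match

v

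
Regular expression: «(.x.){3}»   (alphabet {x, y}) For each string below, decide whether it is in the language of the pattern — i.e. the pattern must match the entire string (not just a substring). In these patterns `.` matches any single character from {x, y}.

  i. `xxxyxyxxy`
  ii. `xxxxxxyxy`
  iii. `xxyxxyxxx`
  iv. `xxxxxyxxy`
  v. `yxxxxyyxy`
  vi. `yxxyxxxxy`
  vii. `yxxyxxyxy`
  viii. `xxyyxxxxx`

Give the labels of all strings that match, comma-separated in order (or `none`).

i, ii, iii, iv, v, vi, vii, viii

i → match
ii → match
iii → match
iv → match
v → match
vi → match
vii → match
viii → match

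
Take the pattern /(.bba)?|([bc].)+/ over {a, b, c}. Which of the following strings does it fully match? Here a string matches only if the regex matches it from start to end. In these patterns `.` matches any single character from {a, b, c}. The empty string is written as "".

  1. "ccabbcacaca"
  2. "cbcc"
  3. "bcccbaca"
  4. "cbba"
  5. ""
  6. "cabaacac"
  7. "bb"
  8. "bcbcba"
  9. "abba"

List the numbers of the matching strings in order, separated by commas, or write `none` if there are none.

1 → no match
2 → match
3 → match
4 → match
5 → match
6 → no match
7 → match
8 → match
9 → match

2, 3, 4, 5, 7, 8, 9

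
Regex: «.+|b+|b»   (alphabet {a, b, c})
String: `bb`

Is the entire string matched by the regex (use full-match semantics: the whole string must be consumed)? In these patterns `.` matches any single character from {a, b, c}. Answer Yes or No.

Yes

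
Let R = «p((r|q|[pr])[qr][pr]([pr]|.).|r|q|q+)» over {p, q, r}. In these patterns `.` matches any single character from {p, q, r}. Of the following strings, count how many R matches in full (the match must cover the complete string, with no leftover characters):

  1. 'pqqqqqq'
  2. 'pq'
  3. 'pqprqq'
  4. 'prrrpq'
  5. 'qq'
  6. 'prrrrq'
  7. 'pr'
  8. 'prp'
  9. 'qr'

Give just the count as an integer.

1 → match
2 → match
3 → no match
4 → match
5 → no match — must start with 'p'
6 → match
7 → match
8 → no match
9 → no match — must start with 'p'
Total matched: 5

5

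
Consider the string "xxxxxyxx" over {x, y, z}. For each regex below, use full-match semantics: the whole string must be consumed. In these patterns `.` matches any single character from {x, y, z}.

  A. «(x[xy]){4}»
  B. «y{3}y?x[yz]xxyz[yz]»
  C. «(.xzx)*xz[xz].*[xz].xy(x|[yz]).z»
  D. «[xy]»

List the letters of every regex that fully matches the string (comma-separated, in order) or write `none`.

A

A → match
B → no match — must start with "y"
C → no match — must end with "z"
D → no match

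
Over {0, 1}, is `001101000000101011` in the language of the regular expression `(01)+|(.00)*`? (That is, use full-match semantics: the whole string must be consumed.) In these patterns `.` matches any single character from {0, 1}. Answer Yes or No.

No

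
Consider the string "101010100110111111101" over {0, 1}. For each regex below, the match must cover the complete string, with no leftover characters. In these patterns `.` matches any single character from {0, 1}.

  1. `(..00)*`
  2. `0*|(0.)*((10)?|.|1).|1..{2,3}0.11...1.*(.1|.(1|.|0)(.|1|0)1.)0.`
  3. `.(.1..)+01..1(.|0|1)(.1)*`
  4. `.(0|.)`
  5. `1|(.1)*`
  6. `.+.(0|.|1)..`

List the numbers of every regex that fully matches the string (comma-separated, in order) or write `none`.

1 → no match
2 → no match
3 → match
4 → no match
5 → no match
6 → match

3, 6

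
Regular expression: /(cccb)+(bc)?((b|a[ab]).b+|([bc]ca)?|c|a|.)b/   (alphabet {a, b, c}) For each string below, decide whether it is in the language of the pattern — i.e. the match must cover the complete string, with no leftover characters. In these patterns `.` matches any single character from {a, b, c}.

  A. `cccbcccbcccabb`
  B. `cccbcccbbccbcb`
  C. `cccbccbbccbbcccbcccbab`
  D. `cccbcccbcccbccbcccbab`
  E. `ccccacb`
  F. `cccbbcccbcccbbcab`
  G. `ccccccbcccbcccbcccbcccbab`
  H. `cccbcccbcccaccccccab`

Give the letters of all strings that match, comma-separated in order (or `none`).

A → no match
B → no match
C → no match
D → no match
E → no match — must start with `cccb`
F → no match
G → no match — must start with `cccb`
H → no match

none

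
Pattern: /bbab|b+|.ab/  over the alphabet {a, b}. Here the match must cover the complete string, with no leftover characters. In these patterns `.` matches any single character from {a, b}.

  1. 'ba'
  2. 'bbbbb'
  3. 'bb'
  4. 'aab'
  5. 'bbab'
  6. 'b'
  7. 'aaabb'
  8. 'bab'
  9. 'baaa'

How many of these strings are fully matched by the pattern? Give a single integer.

6

1 → no match
2 → match
3 → match
4 → match
5 → match
6 → match
7 → no match
8 → match
9 → no match
Total matched: 6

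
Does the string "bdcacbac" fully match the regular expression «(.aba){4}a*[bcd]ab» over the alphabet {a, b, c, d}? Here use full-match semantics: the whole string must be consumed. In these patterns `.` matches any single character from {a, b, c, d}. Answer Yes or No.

Every match must end with "ab", but "bdcacbac" does not.

No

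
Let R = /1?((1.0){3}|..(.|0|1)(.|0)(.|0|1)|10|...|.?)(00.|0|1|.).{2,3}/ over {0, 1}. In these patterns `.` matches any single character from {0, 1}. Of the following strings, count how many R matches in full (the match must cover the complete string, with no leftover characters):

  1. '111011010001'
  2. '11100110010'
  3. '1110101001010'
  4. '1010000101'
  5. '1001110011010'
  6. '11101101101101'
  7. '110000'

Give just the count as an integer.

1. '111011010001' → no match
2. '11100110010' → no match
3 → no match
4. '1010000101' → match
5 → no match
6 → match
7. '110000' → match
Total matched: 3

3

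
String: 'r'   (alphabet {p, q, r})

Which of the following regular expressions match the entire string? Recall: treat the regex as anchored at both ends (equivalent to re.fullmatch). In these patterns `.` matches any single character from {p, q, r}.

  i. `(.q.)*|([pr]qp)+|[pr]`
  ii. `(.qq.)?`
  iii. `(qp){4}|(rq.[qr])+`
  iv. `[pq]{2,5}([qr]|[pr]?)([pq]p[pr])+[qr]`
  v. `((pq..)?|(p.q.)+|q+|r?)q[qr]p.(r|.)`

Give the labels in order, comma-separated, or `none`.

i → match
ii → no match
iii → no match
iv → no match
v → no match

i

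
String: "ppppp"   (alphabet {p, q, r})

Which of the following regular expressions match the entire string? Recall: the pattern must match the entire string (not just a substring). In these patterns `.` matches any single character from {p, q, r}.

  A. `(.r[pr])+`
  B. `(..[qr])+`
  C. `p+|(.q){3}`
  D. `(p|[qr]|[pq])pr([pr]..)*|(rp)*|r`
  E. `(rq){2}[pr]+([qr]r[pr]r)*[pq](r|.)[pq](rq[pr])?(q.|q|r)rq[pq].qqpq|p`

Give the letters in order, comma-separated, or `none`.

A → no match
B → no match
C → match
D → no match
E → no match

C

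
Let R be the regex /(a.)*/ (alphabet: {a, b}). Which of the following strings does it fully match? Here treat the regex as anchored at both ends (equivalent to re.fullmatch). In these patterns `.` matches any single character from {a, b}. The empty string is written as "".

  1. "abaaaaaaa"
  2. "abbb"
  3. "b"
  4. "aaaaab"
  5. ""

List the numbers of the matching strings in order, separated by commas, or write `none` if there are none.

4, 5

1 → no match
2 → no match
3 → no match
4 → match
5 → match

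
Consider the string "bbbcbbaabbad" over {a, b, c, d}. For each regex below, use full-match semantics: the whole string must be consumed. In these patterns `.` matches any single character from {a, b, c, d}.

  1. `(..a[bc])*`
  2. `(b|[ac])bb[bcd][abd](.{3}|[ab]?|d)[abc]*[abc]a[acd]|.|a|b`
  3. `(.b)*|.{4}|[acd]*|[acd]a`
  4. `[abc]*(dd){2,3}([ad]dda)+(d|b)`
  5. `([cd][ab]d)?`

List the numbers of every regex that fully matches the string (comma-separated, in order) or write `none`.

1 → no match
2 → match
3 → no match
4 → no match
5 → no match

2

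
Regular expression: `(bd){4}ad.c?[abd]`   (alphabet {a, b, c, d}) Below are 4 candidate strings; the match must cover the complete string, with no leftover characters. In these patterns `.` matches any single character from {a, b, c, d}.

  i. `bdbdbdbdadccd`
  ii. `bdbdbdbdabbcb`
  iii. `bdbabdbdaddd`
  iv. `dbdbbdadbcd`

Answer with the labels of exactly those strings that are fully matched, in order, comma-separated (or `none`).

i

i → match
ii → no match
iii → no match
iv → no match — must start with `bd`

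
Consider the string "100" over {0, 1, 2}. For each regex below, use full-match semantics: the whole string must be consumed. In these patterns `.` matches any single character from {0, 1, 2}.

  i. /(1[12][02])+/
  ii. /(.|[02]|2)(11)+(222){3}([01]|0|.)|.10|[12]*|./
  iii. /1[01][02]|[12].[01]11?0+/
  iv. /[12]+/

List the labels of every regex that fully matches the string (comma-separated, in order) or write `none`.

i → no match
ii → no match
iii → match
iv → no match

iii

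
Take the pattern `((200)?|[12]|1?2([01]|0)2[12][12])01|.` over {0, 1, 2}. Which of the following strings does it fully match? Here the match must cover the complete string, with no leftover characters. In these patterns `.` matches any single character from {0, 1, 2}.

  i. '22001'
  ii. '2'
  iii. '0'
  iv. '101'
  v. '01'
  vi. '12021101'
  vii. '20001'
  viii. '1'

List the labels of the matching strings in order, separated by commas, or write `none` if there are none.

i → no match
ii → match
iii → match
iv → match
v → match
vi → match
vii → match
viii → match

ii, iii, iv, v, vi, vii, viii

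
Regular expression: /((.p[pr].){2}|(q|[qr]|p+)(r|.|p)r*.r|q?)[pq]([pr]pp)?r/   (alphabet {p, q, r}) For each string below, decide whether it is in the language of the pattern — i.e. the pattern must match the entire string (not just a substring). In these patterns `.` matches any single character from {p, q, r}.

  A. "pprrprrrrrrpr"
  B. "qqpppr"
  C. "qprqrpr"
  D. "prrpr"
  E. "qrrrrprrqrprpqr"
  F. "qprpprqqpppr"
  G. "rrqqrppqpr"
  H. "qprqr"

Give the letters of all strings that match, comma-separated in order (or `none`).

A → no match
B. "qqpppr" → match
C. "qprqrpr" → match
D. "prrpr" → no match
E → no match
F. "qprpprqqpppr" → no match
G. "rrqqrppqpr" → no match
H. "qprqr" → no match

B, C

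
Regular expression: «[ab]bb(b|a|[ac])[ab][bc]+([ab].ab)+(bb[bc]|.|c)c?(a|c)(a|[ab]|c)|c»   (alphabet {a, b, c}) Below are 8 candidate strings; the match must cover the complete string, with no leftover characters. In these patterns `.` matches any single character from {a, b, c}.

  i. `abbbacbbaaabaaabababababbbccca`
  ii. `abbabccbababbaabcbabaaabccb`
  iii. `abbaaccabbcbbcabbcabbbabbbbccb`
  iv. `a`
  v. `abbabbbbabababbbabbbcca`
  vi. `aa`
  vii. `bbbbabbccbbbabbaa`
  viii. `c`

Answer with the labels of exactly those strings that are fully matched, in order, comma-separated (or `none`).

i, v, vii, viii

i → match
ii → no match
iii → no match
iv → no match
v → match
vi → no match
vii → match
viii → match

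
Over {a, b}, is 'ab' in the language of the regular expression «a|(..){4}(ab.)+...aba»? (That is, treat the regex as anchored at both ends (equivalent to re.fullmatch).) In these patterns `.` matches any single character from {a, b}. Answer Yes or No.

No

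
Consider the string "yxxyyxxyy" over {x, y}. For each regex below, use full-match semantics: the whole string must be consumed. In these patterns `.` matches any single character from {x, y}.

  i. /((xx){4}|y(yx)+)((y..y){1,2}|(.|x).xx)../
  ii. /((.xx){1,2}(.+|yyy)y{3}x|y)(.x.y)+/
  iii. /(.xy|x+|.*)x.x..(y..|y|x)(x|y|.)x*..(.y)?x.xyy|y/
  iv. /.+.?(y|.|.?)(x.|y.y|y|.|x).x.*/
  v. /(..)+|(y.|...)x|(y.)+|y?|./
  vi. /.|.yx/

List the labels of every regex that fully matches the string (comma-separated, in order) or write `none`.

i → no match
ii → match
iii → no match
iv → match
v → no match
vi → no match

ii, iv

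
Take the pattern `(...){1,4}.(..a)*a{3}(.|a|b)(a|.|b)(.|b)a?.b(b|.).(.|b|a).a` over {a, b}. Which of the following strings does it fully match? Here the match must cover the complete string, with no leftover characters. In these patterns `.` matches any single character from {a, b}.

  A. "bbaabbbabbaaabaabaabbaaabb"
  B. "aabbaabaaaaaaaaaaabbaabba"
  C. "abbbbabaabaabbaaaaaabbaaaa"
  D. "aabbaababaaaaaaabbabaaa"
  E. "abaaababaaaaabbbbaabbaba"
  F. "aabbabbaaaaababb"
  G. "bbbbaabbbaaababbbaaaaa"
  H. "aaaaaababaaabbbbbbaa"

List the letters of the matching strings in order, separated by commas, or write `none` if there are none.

A → no match — must end with "a"
B → no match
C → no match
D → match
E → no match
F → no match — must end with "a"
G → no match
H → no match

D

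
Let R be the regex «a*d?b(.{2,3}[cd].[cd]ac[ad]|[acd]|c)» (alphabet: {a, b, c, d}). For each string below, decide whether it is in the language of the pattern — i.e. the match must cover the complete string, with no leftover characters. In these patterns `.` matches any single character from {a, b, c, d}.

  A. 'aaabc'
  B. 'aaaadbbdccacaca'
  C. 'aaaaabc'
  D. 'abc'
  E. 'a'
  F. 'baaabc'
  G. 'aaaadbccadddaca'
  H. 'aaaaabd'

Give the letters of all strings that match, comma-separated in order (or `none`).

A, B, C, D, G, H

A → match
B → match
C → match
D → match
E → no match
F → no match
G → match
H → match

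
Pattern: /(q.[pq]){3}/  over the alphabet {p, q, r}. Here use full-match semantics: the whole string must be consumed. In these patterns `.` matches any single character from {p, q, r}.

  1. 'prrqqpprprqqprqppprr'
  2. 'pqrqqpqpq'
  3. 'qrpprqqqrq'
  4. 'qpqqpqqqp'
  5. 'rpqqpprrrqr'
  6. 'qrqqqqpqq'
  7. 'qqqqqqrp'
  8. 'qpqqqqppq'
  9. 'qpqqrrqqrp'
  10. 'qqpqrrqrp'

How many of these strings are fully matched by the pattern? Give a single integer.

1

1 → no match — must start with 'q'
2 → no match — must start with 'q'
3 → no match
4 → match
5 → no match — must start with 'q'
6 → no match
7 → no match
8 → no match
9 → no match
10 → no match
Total matched: 1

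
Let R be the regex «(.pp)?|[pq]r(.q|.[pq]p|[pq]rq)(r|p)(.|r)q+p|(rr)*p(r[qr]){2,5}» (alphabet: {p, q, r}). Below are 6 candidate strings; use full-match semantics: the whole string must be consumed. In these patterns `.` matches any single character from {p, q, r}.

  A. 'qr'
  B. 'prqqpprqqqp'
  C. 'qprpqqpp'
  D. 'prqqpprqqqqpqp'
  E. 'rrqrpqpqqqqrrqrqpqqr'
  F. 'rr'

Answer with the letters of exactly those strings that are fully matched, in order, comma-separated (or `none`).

B

A. 'qr' → no match
B. 'prqqpprqqqp' → match
C. 'qprpqqpp' → no match
D → no match
E → no match
F. 'rr' → no match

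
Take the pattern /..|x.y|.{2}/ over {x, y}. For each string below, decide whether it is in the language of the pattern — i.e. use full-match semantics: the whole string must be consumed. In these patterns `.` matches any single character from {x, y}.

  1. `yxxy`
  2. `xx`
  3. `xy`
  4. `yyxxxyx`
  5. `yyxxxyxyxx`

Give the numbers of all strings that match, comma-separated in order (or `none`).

1 → no match
2 → match
3 → match
4 → no match
5 → no match

2, 3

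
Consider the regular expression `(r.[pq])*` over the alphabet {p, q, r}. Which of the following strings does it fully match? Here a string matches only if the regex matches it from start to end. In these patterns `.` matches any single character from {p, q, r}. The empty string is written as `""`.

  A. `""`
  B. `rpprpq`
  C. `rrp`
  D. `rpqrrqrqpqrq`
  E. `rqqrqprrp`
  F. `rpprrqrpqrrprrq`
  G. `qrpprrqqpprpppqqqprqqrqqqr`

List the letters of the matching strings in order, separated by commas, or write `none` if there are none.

A, B, C, E, F

A. `""` → match
B. `rpprpq` → match
C. `rrp` → match
D. `rpqrrqrqpqrq` → no match
E. `rqqrqprrp` → match
F → match
G → no match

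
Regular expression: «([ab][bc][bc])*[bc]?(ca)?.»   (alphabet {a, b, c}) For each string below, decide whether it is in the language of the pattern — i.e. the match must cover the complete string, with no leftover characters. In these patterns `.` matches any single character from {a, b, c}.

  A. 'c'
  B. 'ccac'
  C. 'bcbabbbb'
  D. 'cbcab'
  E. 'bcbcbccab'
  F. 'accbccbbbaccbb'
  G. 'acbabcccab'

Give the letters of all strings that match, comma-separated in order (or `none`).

A, B, C, F, G

A → match
B → match
C → match
D → no match
E → no match
F → match
G → match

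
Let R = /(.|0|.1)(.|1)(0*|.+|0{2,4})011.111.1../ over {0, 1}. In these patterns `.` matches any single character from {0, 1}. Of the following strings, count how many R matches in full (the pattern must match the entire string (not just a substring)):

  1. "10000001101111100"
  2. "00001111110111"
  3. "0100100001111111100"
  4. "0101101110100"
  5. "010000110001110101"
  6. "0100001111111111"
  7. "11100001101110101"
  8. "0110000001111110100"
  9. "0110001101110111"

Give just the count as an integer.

1 → match
2 → match
3 → match
4 → match
5 → no match
6 → match
7 → match
8 → match
9 → match
Total matched: 8

8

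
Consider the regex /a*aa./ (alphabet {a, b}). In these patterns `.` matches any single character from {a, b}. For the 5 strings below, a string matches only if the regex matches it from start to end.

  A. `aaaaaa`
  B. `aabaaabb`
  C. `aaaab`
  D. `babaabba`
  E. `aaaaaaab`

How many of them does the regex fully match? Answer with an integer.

3

A. `aaaaaa` → match
B. `aabaaabb` → no match
C. `aaaab` → match
D. `babaabba` → no match
E. `aaaaaaab` → match
Total matched: 3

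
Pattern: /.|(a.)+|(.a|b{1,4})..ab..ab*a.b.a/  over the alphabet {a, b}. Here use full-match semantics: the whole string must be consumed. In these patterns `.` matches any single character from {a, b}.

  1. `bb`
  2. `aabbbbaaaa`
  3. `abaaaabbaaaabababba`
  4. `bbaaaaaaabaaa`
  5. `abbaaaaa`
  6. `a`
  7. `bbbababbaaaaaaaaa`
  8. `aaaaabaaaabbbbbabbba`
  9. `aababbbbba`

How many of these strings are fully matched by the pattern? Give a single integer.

1

1 → no match
2 → no match
3 → no match
4 → no match
5 → no match
6 → match
7 → no match
8 → no match
9 → no match
Total matched: 1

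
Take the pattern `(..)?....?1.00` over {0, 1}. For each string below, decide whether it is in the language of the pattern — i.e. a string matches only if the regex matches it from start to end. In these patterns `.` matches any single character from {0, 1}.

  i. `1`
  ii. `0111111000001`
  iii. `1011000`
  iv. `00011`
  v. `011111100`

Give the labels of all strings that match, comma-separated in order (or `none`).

i → no match — must end with `00`
ii → no match — must end with `00`
iii → match
iv → no match — must end with `00`
v → match

iii, v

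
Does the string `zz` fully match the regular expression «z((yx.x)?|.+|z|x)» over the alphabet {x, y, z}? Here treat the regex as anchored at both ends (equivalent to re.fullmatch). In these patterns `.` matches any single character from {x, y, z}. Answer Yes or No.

Yes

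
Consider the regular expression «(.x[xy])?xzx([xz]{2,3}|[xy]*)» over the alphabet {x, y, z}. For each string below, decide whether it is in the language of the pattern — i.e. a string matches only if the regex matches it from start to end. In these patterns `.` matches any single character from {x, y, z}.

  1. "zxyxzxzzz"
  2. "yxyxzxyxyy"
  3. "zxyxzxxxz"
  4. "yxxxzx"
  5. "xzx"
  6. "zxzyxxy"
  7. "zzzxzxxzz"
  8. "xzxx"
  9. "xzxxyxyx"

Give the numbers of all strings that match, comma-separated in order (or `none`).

1, 2, 3, 4, 5, 8, 9

1 → match
2 → match
3 → match
4 → match
5 → match
6 → no match
7 → no match
8 → match
9 → match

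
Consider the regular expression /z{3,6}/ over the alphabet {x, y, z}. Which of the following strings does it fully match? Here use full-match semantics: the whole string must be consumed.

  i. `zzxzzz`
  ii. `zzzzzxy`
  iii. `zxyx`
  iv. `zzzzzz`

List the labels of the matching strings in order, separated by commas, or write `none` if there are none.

iv

i. `zzxzzz` → no match
ii. `zzzzzxy` → no match — must end with `z`
iii. `zxyx` → no match — must end with `z`
iv. `zzzzzz` → match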